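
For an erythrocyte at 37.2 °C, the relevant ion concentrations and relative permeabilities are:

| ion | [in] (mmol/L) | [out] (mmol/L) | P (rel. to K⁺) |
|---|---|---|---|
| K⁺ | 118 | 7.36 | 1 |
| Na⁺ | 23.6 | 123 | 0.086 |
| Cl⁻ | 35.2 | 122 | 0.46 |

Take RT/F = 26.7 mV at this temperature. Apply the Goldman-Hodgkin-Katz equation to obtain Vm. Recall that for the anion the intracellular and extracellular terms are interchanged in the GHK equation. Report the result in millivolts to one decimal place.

Vm = 26.7 · ln[(Σ P·[cation]ₒ + Σ P·[anion]ᵢ) / (Σ P·[cation]ᵢ + Σ P·[anion]ₒ)]
Numerator = 1×7.36 + 0.086×123 + 0.46×35.2 = 34.13
Denominator = 1×118 + 0.086×23.6 + 0.46×122 = 176.1
Vm = 26.7 · ln(0.19376) = 26.7 × (-1.6412) = -43.82 mV

-43.8 mV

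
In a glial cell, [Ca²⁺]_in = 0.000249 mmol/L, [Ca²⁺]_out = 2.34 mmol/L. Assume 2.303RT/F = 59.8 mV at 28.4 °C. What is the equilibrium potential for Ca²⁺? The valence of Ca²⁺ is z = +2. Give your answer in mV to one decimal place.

E = (59.8/z) · log₁₀([Ca²⁺]_out/[Ca²⁺]_in) with z = +2.
= (59.8/2) · log₁₀(2.34/0.000249) = 29.90 · log₁₀(9398)
= 29.90 · (3.9730) = 118.79 mV

118.8 mV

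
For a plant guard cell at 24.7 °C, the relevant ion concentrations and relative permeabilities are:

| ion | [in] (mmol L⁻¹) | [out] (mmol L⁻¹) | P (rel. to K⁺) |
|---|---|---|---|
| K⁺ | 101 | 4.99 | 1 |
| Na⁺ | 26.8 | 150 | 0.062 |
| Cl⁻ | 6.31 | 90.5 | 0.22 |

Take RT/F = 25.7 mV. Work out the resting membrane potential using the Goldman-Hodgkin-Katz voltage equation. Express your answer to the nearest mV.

-53 mV

Vm = 25.7 · ln[(Σ P·[cation]ₒ + Σ P·[anion]ᵢ) / (Σ P·[cation]ᵢ + Σ P·[anion]ₒ)]
Numerator = 1×4.99 + 0.062×150 + 0.22×6.31 = 15.68
Denominator = 1×101 + 0.062×26.8 + 0.22×90.5 = 122.6
Vm = 25.7 · ln(0.12791) = 25.7 × (-2.0564) = -52.85 mV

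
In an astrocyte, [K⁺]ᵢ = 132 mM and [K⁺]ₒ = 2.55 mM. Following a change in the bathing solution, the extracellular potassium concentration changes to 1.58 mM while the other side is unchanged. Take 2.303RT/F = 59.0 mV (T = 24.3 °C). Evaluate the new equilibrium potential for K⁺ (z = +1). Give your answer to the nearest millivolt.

After the shift: [K⁺]_out = 1.58, [K⁺]_in = 132 mM.
E_new = (59.0/1)·log₁₀(1.58/132) = 59.00 · (-1.9219) = -113.39 mV

-113 mV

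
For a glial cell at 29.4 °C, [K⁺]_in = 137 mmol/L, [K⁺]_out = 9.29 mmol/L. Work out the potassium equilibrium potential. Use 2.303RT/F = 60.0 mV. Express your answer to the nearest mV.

-70 mV

E = (60.0/z) · log₁₀([K⁺]_out/[K⁺]_in) with z = +1.
= (60.0/1) · log₁₀(9.29/137) = 60.00 · log₁₀(0.06781)
= 60.00 · (-1.1687) = -70.12 mV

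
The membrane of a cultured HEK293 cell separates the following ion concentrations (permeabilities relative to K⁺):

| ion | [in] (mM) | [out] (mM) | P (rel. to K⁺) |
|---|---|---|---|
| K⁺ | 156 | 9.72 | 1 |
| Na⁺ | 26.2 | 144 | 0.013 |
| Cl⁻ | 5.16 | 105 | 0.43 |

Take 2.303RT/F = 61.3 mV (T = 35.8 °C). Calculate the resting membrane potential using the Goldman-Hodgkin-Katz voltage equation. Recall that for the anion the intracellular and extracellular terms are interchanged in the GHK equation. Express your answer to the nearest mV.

-71 mV

Vm = 61.3 · log₁₀[(Σ P·[cation]ₒ + Σ P·[anion]ᵢ) / (Σ P·[cation]ᵢ + Σ P·[anion]ₒ)]
Numerator = 1×9.72 + 0.013×144 + 0.43×5.16 = 13.81
Denominator = 1×156 + 0.013×26.2 + 0.43×105 = 201.5
Vm = 61.3 · log₁₀(0.068543) = 61.3 × (-1.1640) = -71.36 mV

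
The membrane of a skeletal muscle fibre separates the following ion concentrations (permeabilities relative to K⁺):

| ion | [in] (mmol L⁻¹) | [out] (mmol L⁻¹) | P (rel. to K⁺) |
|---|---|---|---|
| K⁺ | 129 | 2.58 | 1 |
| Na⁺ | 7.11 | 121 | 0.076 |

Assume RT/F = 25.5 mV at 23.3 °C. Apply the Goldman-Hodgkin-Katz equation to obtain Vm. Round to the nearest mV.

-61 mV

Vm = 25.5 · ln[(Σ P·[cation]ₒ + Σ P·[anion]ᵢ) / (Σ P·[cation]ᵢ + Σ P·[anion]ₒ)]
Numerator = 1×2.58 + 0.076×121 = 11.78
Denominator = 1×129 + 0.076×7.11 = 129.5
Vm = 25.5 · ln(0.090906) = 25.5 × (-2.3979) = -61.15 mV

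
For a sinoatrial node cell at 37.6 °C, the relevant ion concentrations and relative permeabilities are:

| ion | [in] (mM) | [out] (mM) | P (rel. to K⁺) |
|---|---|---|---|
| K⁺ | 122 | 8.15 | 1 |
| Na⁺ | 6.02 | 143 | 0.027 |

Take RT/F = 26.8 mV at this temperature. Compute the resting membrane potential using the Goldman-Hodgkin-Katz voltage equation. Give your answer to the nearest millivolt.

Vm = 26.8 · ln[(Σ P·[cation]ₒ + Σ P·[anion]ᵢ) / (Σ P·[cation]ᵢ + Σ P·[anion]ₒ)]
Numerator = 1×8.15 + 0.027×143 = 12.01
Denominator = 1×122 + 0.027×6.02 = 122.2
Vm = 26.8 · ln(0.09832) = 26.8 × (-2.3195) = -62.16 mV

-62 mV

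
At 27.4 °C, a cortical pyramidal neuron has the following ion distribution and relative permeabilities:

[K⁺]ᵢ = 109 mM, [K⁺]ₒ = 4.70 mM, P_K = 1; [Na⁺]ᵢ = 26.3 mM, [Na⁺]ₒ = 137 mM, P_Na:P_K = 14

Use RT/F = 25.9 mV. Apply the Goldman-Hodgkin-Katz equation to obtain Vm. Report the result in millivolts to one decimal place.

36.1 mV

Vm = 25.9 · ln[(Σ P·[cation]ₒ + Σ P·[anion]ᵢ) / (Σ P·[cation]ᵢ + Σ P·[anion]ₒ)]
Numerator = 1×4.70 + 14×137 = 1923
Denominator = 1×109 + 14×26.3 = 477.2
Vm = 25.9 · ln(4.0291) = 25.9 × (1.3936) = 36.09 mV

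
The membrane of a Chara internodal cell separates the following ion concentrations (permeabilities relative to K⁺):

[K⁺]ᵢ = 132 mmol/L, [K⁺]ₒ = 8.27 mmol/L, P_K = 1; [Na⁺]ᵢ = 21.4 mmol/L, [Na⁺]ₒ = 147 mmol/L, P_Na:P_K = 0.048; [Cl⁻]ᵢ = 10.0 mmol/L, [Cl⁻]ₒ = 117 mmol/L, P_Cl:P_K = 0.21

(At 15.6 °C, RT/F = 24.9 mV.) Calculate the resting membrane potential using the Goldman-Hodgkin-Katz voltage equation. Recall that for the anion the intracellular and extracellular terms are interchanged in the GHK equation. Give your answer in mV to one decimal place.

Vm = 24.9 · ln[(Σ P·[cation]ₒ + Σ P·[anion]ᵢ) / (Σ P·[cation]ᵢ + Σ P·[anion]ₒ)]
Numerator = 1×8.27 + 0.048×147 + 0.21×10.0 = 17.43
Denominator = 1×132 + 0.048×21.4 + 0.21×117 = 157.6
Vm = 24.9 · ln(0.11057) = 24.9 × (-2.2021) = -54.83 mV

-54.8 mV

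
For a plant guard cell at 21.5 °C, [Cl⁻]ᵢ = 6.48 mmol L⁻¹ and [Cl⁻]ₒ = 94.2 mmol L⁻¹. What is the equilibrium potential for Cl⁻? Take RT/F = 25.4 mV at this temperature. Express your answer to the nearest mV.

-68 mV

E = (25.4/z) · ln([Cl⁻]_out/[Cl⁻]_in) with z = -1.
For an anion, dividing by z = -1 reverses the sign.
= (25.4/-1) · ln(94.2/6.48) = -25.40 · ln(14.54)
= -25.40 · (2.6767) = -67.99 mV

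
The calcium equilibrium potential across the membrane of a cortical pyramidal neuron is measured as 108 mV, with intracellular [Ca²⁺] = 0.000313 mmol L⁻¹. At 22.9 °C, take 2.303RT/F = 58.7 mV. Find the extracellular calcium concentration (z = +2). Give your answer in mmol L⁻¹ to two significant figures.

1.5 mmol L⁻¹

Nernst: E = (58.7/2) · log₁₀([out]/[in]), so log₁₀([out]/[in]) = 108.0 × 2 / 58.7 = 3.6797.
[out]/[in] = 10^(3.6797) = 4783.
[out] = 4783 × 0.000313 = 1.497 mmol L⁻¹.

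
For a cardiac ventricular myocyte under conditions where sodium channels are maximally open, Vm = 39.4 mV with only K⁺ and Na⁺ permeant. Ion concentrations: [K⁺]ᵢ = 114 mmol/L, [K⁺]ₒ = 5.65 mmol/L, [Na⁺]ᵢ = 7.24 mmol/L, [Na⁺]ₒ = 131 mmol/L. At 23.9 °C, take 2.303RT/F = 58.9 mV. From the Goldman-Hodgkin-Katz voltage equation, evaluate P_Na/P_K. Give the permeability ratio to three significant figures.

5.41

Let α = P_Na/P_K. GHK: Vm = 58.9·log₁₀[(Kₒ + α·Naₒ)/(Kᵢ + α·Naᵢ)].
10^(Vm/58.9) = 10^(39.4/58.9) = 4.6658
So 4.6658·(Kᵢ + α·Naᵢ) = Kₒ + α·Naₒ → α = (4.6658·114.0 − 5.65) / (131.0 − 4.6658·7.24)
α = (531.9 − 5.65) / (131.0 − 33.78) = 526.3/97.22 = 5.413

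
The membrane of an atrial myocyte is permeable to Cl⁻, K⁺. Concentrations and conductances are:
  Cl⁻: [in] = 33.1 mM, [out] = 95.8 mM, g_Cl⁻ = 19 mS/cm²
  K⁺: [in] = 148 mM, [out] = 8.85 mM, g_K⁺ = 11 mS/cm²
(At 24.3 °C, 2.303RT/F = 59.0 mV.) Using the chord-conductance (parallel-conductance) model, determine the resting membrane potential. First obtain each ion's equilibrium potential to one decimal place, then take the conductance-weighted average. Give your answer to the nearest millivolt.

E_Cl⁻ = (59.0/-1)·log₁₀(95.8/33.1) = -27.2 mV
E_K⁺ = (59.0/1)·log₁₀(8.85/148) = -72.2 mV
Vm = (Σ gᵢEᵢ)/(Σ gᵢ) = (19·-27.2 + 11·-72.2) / (19 + 11)
= -1311.00 / 30 = -43.70 mV

-44 mV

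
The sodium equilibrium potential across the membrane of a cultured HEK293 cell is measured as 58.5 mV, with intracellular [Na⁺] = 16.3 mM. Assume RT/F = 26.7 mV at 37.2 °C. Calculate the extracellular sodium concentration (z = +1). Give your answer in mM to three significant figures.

146 mM

Nernst: E = (26.7/1) · ln([out]/[in]), so ln([out]/[in]) = 58.5 × 1 / 26.7 = 2.1910.
[out]/[in] = e^(2.1910) = 8.944.
[out] = 8.944 × 16.3 = 145.8 mM.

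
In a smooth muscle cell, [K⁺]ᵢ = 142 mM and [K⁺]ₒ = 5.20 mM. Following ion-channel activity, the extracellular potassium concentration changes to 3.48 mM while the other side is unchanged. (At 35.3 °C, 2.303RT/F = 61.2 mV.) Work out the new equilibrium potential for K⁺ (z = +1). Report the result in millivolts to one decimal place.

After the shift: [K⁺]_out = 3.48, [K⁺]_in = 142 mM.
E_new = (61.2/1)·log₁₀(3.48/142) = 61.20 · (-1.6107) = -98.58 mV

-98.6 mV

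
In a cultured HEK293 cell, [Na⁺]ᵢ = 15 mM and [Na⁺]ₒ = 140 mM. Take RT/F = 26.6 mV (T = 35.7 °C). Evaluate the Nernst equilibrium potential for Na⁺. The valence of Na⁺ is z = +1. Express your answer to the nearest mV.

59 mV

E = (26.6/z) · ln([Na⁺]_out/[Na⁺]_in) with z = +1.
= (26.6/1) · ln(140/15) = 26.60 · ln(9.333)
= 26.60 · (2.2336) = 59.41 mV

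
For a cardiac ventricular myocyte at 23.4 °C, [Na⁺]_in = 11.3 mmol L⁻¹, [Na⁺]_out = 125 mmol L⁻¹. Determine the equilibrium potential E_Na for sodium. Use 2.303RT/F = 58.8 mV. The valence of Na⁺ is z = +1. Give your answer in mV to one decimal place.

E = (58.8/z) · log₁₀([Na⁺]_out/[Na⁺]_in) with z = +1.
= (58.8/1) · log₁₀(125/11.3) = 58.80 · log₁₀(11.06)
= 58.80 · (1.0438) = 61.38 mV

61.4 mV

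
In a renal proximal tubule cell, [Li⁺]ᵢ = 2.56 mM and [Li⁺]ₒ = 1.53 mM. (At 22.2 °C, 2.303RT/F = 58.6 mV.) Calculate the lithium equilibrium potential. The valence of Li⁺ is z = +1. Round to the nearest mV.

-13 mV

E = (58.6/z) · log₁₀([Li⁺]_out/[Li⁺]_in) with z = +1.
= (58.6/1) · log₁₀(1.53/2.56) = 58.60 · log₁₀(0.5977)
= 58.60 · (-0.2235) = -13.10 mV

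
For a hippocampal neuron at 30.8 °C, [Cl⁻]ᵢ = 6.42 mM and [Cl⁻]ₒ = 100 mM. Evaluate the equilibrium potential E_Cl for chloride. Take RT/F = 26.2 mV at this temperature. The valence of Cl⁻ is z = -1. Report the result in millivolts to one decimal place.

-71.9 mV

E = (26.2/z) · ln([Cl⁻]_out/[Cl⁻]_in) with z = -1.
For an anion, dividing by z = -1 reverses the sign.
= (26.2/-1) · ln(100/6.42) = -26.20 · ln(15.58)
= -26.20 · (2.7458) = -71.94 mV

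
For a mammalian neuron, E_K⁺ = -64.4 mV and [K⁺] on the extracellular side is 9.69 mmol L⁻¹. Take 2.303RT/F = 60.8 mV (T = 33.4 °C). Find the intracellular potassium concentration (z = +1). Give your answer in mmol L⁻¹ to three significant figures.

Nernst: E = (60.8/1) · log₁₀([out]/[in]), so log₁₀([out]/[in]) = -64.4 × 1 / 60.8 = -1.0592.
[out]/[in] = 10^(-1.0592) = 0.08725.
[in] = 9.69 / 0.08725 = 111.1 mmol L⁻¹.

111 mmol L⁻¹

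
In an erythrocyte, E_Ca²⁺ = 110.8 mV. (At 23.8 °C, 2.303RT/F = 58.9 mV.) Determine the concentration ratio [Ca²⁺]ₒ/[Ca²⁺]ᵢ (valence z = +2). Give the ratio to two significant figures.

5800

log₁₀([out]/[in]) = E·z/(58.9) = 110.8 × 2 / 58.9 = 3.7623
[out]/[in] = 10^(3.7623) = 5785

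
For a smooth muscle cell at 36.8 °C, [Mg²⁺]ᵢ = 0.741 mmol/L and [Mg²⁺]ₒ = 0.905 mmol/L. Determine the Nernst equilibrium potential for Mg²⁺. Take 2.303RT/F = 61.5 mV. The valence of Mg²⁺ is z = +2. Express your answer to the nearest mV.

3 mV

E = (61.5/z) · log₁₀([Mg²⁺]_out/[Mg²⁺]_in) with z = +2.
= (61.5/2) · log₁₀(0.905/0.741) = 30.75 · log₁₀(1.221)
= 30.75 · (0.0868) = 2.67 mV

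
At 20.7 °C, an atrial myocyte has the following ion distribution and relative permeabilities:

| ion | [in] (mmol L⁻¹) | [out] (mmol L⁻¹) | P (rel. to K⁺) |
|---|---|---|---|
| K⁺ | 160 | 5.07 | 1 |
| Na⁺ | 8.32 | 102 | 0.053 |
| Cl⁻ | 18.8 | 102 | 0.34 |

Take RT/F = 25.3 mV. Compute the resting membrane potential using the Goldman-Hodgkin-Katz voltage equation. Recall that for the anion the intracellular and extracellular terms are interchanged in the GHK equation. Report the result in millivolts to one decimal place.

-61.9 mV

Vm = 25.3 · ln[(Σ P·[cation]ₒ + Σ P·[anion]ᵢ) / (Σ P·[cation]ᵢ + Σ P·[anion]ₒ)]
Numerator = 1×5.07 + 0.053×102 + 0.34×18.8 = 16.87
Denominator = 1×160 + 0.053×8.32 + 0.34×102 = 195.1
Vm = 25.3 · ln(0.086449) = 25.3 × (-2.4482) = -61.94 mV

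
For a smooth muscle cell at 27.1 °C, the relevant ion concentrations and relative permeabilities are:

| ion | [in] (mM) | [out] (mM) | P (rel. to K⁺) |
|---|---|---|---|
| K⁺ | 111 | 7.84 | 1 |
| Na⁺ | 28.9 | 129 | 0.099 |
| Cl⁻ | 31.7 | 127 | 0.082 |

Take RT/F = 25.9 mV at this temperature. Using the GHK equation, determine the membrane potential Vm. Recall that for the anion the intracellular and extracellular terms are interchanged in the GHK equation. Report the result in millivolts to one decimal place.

-43.5 mV

Vm = 25.9 · ln[(Σ P·[cation]ₒ + Σ P·[anion]ᵢ) / (Σ P·[cation]ᵢ + Σ P·[anion]ₒ)]
Numerator = 1×7.84 + 0.099×129 + 0.082×31.7 = 23.21
Denominator = 1×111 + 0.099×28.9 + 0.082×127 = 124.3
Vm = 25.9 · ln(0.18677) = 25.9 × (-1.6779) = -43.46 mV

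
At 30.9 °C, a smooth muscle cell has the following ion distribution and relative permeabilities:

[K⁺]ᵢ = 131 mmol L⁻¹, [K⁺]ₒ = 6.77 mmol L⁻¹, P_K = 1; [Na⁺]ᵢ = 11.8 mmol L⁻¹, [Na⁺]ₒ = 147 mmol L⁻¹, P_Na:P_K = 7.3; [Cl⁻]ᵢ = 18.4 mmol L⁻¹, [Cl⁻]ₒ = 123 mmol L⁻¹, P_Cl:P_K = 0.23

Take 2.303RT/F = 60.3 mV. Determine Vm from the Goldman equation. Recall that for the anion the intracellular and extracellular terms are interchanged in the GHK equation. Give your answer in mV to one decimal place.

38.9 mV

Vm = 60.3 · log₁₀[(Σ P·[cation]ₒ + Σ P·[anion]ᵢ) / (Σ P·[cation]ᵢ + Σ P·[anion]ₒ)]
Numerator = 1×6.77 + 7.3×147 + 0.23×18.4 = 1084
Denominator = 1×131 + 7.3×11.8 + 0.23×123 = 245.4
Vm = 60.3 · log₁₀(4.4172) = 60.3 × (0.6451) = 38.90 mV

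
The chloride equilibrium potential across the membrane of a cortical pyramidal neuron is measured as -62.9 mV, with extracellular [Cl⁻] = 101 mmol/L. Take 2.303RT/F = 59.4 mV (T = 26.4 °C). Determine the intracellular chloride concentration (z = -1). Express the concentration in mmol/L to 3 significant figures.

Nernst: E = (59.4/-1) · log₁₀([out]/[in]), so log₁₀([out]/[in]) = -62.9 × -1 / 59.4 = 1.0589.
[out]/[in] = 10^(1.0589) = 11.45.
[in] = 101 / 11.45 = 8.819 mmol/L.

8.82 mmol/L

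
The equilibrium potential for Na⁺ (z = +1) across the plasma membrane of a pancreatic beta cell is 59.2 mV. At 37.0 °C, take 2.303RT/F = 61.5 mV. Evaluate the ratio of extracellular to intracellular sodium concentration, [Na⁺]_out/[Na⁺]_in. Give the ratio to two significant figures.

log₁₀([out]/[in]) = E·z/(61.5) = 59.2 × 1 / 61.5 = 0.9626
[out]/[in] = 10^(0.9626) = 9.175

9.2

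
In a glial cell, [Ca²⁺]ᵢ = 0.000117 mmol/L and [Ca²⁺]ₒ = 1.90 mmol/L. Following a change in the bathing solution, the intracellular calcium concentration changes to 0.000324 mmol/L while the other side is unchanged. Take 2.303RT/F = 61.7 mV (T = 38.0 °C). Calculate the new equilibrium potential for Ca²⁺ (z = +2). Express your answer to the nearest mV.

116 mV

After the shift: [Ca²⁺]_out = 1.90, [Ca²⁺]_in = 0.000324 mmol/L.
E_new = (61.7/2)·log₁₀(1.90/0.000324) = 30.85 · (3.7682) = 116.25 mV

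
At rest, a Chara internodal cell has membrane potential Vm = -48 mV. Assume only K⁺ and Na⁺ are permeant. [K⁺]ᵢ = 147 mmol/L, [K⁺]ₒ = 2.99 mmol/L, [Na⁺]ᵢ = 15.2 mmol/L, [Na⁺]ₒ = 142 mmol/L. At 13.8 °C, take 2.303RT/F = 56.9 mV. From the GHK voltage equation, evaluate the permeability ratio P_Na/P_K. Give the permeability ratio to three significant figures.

Let α = P_Na/P_K. GHK: Vm = 56.9·log₁₀[(Kₒ + α·Naₒ)/(Kᵢ + α·Naᵢ)].
10^(Vm/56.9) = 10^(-48.0/56.9) = 0.14336
So 0.14336·(Kᵢ + α·Naᵢ) = Kₒ + α·Naₒ → α = (0.14336·147.0 − 2.99) / (142.0 − 0.14336·15.2)
α = (21.07 − 2.99) / (142.0 − 2.179) = 18.08/139.8 = 0.1293

0.129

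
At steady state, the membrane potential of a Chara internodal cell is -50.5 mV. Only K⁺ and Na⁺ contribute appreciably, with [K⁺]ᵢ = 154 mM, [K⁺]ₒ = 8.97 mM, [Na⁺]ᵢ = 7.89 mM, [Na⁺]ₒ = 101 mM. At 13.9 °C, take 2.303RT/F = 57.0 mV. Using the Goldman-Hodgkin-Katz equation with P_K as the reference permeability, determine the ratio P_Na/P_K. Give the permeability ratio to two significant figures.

Let α = P_Na/P_K. GHK: Vm = 57.0·log₁₀[(Kₒ + α·Naₒ)/(Kᵢ + α·Naᵢ)].
10^(Vm/57.0) = 10^(-50.5/57.0) = 0.13003
So 0.13003·(Kᵢ + α·Naᵢ) = Kₒ + α·Naₒ → α = (0.13003·154.0 − 8.97) / (101.0 − 0.13003·7.89)
α = (20.02 − 8.97) / (101.0 − 1.026) = 11.05/99.97 = 0.1106

0.11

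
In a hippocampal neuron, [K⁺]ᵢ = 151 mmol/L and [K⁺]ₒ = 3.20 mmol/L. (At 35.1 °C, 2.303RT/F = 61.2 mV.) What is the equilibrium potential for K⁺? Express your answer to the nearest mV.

E = (61.2/z) · log₁₀([K⁺]_out/[K⁺]_in) with z = +1.
= (61.2/1) · log₁₀(3.20/151) = 61.20 · log₁₀(0.02119)
= 61.20 · (-1.6738) = -102.44 mV

-102 mV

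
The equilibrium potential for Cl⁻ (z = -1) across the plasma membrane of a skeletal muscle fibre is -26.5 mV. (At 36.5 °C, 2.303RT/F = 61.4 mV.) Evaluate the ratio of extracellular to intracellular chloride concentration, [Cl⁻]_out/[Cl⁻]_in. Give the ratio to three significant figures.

log₁₀([out]/[in]) = E·z/(61.4) = -26.5 × -1 / 61.4 = 0.4316
[out]/[in] = 10^(0.4316) = 2.701

2.70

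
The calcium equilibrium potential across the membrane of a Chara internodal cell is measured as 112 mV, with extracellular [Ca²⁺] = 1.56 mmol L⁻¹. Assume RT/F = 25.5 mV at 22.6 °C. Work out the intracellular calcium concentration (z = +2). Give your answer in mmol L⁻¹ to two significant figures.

0.00024 mmol L⁻¹

Nernst: E = (25.5/2) · ln([out]/[in]), so ln([out]/[in]) = 112.0 × 2 / 25.5 = 8.7843.
[out]/[in] = e^(8.7843) = 6531.
[in] = 1.56 / 6531 = 0.0002389 mmol L⁻¹.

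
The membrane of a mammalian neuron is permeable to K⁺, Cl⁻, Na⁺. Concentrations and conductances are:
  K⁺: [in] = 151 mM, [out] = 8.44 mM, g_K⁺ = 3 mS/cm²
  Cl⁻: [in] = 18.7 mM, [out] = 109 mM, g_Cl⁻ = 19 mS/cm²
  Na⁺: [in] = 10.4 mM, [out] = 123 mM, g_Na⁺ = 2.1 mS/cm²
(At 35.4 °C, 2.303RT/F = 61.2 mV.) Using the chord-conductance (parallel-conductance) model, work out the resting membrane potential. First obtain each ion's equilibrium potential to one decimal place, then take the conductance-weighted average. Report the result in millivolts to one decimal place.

-40.8 mV

E_K⁺ = (61.2/1)·log₁₀(8.44/151) = -76.7 mV
E_Cl⁻ = (61.2/-1)·log₁₀(109/18.7) = -46.9 mV
E_Na⁺ = (61.2/1)·log₁₀(123/10.4) = 65.7 mV
Vm = (Σ gᵢEᵢ)/(Σ gᵢ) = (3·-76.7 + 19·-46.9 + 2.1·65.7) / (3 + 19 + 2.1)
= -983.23 / 24.1 = -40.80 mV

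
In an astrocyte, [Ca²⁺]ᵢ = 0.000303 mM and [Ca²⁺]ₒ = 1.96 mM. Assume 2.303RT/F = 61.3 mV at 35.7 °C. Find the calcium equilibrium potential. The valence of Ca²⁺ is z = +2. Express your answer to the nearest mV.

E = (61.3/z) · log₁₀([Ca²⁺]_out/[Ca²⁺]_in) with z = +2.
= (61.3/2) · log₁₀(1.96/0.000303) = 30.65 · log₁₀(6469)
= 30.65 · (3.8108) = 116.80 mV

117 mV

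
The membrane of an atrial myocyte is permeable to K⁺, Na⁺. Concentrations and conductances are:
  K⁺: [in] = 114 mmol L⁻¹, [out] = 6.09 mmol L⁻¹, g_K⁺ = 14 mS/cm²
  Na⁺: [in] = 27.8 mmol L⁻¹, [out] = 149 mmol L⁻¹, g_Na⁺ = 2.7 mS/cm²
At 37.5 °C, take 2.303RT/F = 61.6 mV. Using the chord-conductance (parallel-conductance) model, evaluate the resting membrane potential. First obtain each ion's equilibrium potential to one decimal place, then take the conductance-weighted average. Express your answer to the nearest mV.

-58 mV

E_K⁺ = (61.6/1)·log₁₀(6.09/114) = -78.4 mV
E_Na⁺ = (61.6/1)·log₁₀(149/27.8) = 44.9 mV
Vm = (Σ gᵢEᵢ)/(Σ gᵢ) = (14·-78.4 + 2.7·44.9) / (14 + 2.7)
= -976.37 / 16.7 = -58.47 mV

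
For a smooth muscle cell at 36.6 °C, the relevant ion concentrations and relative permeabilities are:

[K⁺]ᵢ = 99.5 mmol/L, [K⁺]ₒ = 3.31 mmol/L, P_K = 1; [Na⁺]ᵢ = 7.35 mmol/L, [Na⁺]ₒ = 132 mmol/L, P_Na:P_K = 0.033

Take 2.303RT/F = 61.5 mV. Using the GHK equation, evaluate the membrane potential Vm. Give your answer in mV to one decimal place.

-68.5 mV

Vm = 61.5 · log₁₀[(Σ P·[cation]ₒ + Σ P·[anion]ᵢ) / (Σ P·[cation]ᵢ + Σ P·[anion]ₒ)]
Numerator = 1×3.31 + 0.033×132 = 7.666
Denominator = 1×99.5 + 0.033×7.35 = 99.74
Vm = 61.5 · log₁₀(0.076858) = 61.5 × (-1.1143) = -68.53 mV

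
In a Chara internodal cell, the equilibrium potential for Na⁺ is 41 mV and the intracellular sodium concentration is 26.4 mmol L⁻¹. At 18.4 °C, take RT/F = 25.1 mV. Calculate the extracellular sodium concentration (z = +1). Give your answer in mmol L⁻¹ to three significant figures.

135 mmol L⁻¹

Nernst: E = (25.1/1) · ln([out]/[in]), so ln([out]/[in]) = 41.0 × 1 / 25.1 = 1.6335.
[out]/[in] = e^(1.6335) = 5.122.
[out] = 5.122 × 26.4 = 135.2 mmol L⁻¹.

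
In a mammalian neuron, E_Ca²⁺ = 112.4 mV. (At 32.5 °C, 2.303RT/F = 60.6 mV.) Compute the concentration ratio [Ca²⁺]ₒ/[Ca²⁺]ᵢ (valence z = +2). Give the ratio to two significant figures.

5100

log₁₀([out]/[in]) = E·z/(60.6) = 112.4 × 2 / 60.6 = 3.7096
[out]/[in] = 10^(3.7096) = 5124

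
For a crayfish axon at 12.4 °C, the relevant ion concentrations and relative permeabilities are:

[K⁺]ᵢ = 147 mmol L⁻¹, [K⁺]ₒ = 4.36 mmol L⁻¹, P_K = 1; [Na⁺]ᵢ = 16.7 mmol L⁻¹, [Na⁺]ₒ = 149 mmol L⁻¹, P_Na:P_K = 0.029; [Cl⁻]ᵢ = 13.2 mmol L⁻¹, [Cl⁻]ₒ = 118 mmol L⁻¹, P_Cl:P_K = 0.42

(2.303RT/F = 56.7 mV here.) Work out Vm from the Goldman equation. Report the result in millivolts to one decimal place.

-64.7 mV

Vm = 56.7 · log₁₀[(Σ P·[cation]ₒ + Σ P·[anion]ᵢ) / (Σ P·[cation]ᵢ + Σ P·[anion]ₒ)]
Numerator = 1×4.36 + 0.029×149 + 0.42×13.2 = 14.23
Denominator = 1×147 + 0.029×16.7 + 0.42×118 = 197
Vm = 56.7 · log₁₀(0.072192) = 56.7 × (-1.1415) = -64.72 mV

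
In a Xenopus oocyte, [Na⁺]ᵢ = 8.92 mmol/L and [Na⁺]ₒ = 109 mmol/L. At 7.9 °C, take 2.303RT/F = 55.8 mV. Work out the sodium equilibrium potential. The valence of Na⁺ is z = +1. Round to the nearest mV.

E = (55.8/z) · log₁₀([Na⁺]_out/[Na⁺]_in) with z = +1.
= (55.8/1) · log₁₀(109/8.92) = 55.80 · log₁₀(12.22)
= 55.80 · (1.0871) = 60.66 mV

61 mV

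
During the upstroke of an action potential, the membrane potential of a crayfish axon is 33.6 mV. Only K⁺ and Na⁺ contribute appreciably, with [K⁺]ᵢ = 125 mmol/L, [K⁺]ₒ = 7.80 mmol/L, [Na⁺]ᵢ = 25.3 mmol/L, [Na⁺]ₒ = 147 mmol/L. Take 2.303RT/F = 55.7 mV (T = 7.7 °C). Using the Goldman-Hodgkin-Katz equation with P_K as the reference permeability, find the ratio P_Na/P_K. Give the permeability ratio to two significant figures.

Let α = P_Na/P_K. GHK: Vm = 55.7·log₁₀[(Kₒ + α·Naₒ)/(Kᵢ + α·Naᵢ)].
10^(Vm/55.7) = 10^(33.6/55.7) = 4.0108
So 4.0108·(Kᵢ + α·Naᵢ) = Kₒ + α·Naₒ → α = (4.0108·125.0 − 7.8) / (147.0 − 4.0108·25.3)
α = (501.4 − 7.8) / (147.0 − 101.5) = 493.6/45.53 = 10.84

11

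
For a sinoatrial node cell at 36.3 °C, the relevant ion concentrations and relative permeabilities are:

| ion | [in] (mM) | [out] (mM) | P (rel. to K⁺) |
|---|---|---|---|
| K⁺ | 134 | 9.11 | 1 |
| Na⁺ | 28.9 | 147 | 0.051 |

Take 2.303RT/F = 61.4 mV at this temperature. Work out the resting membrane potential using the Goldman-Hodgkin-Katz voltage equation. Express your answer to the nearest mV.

Vm = 61.4 · log₁₀[(Σ P·[cation]ₒ + Σ P·[anion]ᵢ) / (Σ P·[cation]ᵢ + Σ P·[anion]ₒ)]
Numerator = 1×9.11 + 0.051×147 = 16.61
Denominator = 1×134 + 0.051×28.9 = 135.5
Vm = 61.4 · log₁₀(0.12258) = 61.4 × (-0.9116) = -55.97 mV

-56 mV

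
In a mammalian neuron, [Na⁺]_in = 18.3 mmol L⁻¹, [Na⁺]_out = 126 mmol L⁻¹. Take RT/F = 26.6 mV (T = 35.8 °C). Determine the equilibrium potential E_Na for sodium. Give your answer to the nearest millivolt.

51 mV

E = (26.6/z) · ln([Na⁺]_out/[Na⁺]_in) with z = +1.
= (26.6/1) · ln(126/18.3) = 26.60 · ln(6.885)
= 26.60 · (1.9294) = 51.32 mV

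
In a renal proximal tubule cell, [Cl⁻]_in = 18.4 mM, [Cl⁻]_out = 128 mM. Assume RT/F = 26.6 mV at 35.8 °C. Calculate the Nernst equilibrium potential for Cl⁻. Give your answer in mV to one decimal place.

E = (26.6/z) · ln([Cl⁻]_out/[Cl⁻]_in) with z = -1.
For an anion, dividing by z = -1 reverses the sign.
= (26.6/-1) · ln(128/18.4) = -26.60 · ln(6.957)
= -26.60 · (1.9397) = -51.60 mV

-51.6 mV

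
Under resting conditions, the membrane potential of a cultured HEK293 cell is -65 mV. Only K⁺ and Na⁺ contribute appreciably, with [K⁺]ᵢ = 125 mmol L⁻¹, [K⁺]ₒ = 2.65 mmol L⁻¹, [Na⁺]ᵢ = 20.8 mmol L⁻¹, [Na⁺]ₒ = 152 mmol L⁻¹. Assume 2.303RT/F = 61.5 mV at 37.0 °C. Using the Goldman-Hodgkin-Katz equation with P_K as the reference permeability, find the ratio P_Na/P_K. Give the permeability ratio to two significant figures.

0.055

Let α = P_Na/P_K. GHK: Vm = 61.5·log₁₀[(Kₒ + α·Naₒ)/(Kᵢ + α·Naᵢ)].
10^(Vm/61.5) = 10^(-65.0/61.5) = 0.087718
So 0.087718·(Kᵢ + α·Naᵢ) = Kₒ + α·Naₒ → α = (0.087718·125.0 − 2.65) / (152.0 − 0.087718·20.8)
α = (10.96 − 2.65) / (152.0 − 1.825) = 8.315/150.2 = 0.05537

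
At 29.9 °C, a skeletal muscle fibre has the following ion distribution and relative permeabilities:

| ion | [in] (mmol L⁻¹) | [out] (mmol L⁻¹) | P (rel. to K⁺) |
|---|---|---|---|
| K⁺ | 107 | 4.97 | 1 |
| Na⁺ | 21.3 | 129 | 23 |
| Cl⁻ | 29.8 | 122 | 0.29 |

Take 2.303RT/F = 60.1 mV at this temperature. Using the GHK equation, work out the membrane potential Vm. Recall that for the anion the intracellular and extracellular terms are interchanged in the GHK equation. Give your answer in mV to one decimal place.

Vm = 60.1 · log₁₀[(Σ P·[cation]ₒ + Σ P·[anion]ᵢ) / (Σ P·[cation]ᵢ + Σ P·[anion]ₒ)]
Numerator = 1×4.97 + 23×129 + 0.29×29.8 = 2981
Denominator = 1×107 + 23×21.3 + 0.29×122 = 632.3
Vm = 60.1 · log₁₀(4.7141) = 60.1 × (0.6734) = 40.47 mV

40.5 mV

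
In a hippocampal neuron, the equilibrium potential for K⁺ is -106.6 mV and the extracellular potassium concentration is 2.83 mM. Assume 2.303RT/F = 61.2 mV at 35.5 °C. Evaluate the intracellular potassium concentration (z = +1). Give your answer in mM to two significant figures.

160 mM

Nernst: E = (61.2/1) · log₁₀([out]/[in]), so log₁₀([out]/[in]) = -106.6 × 1 / 61.2 = -1.7418.
[out]/[in] = 10^(-1.7418) = 0.01812.
[in] = 2.83 / 0.01812 = 156.2 mM.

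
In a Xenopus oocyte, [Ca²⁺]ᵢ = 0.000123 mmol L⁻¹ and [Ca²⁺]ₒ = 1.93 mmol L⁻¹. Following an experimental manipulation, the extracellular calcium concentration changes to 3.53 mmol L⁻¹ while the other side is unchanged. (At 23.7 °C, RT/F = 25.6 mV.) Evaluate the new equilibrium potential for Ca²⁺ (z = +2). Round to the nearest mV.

131 mV

After the shift: [Ca²⁺]_out = 3.53, [Ca²⁺]_in = 0.000123 mmol L⁻¹.
E_new = (25.6/2)·ln(3.53/0.000123) = 12.80 · (10.2646) = 131.39 mV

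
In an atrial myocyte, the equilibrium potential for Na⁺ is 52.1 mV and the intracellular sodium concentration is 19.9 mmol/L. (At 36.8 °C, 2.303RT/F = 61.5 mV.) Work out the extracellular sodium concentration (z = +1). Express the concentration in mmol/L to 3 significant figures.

140 mmol/L

Nernst: E = (61.5/1) · log₁₀([out]/[in]), so log₁₀([out]/[in]) = 52.1 × 1 / 61.5 = 0.8472.
[out]/[in] = 10^(0.8472) = 7.033.
[out] = 7.033 × 19.9 = 140 mmol/L.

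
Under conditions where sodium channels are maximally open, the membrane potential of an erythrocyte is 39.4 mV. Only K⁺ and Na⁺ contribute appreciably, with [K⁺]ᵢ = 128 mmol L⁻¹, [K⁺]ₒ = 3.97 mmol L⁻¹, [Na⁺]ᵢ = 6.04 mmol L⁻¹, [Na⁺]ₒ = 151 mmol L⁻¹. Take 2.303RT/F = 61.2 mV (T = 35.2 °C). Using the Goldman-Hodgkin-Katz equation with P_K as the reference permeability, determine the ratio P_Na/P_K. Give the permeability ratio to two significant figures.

Let α = P_Na/P_K. GHK: Vm = 61.2·log₁₀[(Kₒ + α·Naₒ)/(Kᵢ + α·Naᵢ)].
10^(Vm/61.2) = 10^(39.4/61.2) = 4.4034
So 4.4034·(Kᵢ + α·Naᵢ) = Kₒ + α·Naₒ → α = (4.4034·128.0 − 3.97) / (151.0 − 4.4034·6.04)
α = (563.6 − 3.97) / (151.0 − 26.6) = 559.7/124.4 = 4.499

4.5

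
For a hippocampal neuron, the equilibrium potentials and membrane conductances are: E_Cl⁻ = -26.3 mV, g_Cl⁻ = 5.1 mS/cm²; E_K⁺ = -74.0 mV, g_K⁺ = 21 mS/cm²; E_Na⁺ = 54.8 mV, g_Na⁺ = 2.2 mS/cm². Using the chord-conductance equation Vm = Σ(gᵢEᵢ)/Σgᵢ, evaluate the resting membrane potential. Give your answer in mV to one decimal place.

Σ gᵢEᵢ = 5.1·(-26.3) + 21·(-74.0) + 2.2·(54.8) = -1567.57
Σ gᵢ = 5.1 + 21 + 2.2 = 28.3
Vm = -1567.57 / 28.3 = -55.39 mV

-55.4 mV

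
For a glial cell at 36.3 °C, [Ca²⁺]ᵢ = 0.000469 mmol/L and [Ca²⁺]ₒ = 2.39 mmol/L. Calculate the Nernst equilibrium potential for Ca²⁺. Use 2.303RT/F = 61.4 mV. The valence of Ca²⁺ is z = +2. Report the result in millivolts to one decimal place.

E = (61.4/z) · log₁₀([Ca²⁺]_out/[Ca²⁺]_in) with z = +2.
= (61.4/2) · log₁₀(2.39/0.000469) = 30.70 · log₁₀(5096)
= 30.70 · (3.7072) = 113.81 mV

113.8 mV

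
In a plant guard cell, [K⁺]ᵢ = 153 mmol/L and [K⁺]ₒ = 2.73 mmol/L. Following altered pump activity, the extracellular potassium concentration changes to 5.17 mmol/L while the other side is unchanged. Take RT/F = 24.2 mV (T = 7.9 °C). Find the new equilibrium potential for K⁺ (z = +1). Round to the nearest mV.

-82 mV

After the shift: [K⁺]_out = 5.17, [K⁺]_in = 153 mmol/L.
E_new = (24.2/1)·ln(5.17/153) = 24.20 · (-3.3876) = -81.98 mV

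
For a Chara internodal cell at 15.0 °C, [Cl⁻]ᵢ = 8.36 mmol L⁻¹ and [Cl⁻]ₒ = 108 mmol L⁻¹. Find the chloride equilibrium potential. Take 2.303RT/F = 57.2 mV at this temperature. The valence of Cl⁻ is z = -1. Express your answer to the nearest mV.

-64 mV

E = (57.2/z) · log₁₀([Cl⁻]_out/[Cl⁻]_in) with z = -1.
For an anion, dividing by z = -1 reverses the sign.
= (57.2/-1) · log₁₀(108/8.36) = -57.20 · log₁₀(12.92)
= -57.20 · (1.1112) = -63.56 mV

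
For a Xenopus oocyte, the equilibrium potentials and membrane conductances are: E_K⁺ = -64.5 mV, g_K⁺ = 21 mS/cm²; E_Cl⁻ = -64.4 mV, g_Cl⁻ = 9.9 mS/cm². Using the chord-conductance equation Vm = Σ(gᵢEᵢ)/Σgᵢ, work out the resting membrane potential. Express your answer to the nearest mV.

Σ gᵢEᵢ = 21·(-64.5) + 9.9·(-64.4) = -1992.06
Σ gᵢ = 21 + 9.9 = 30.9
Vm = -1992.06 / 30.9 = -64.47 mV

-64 mV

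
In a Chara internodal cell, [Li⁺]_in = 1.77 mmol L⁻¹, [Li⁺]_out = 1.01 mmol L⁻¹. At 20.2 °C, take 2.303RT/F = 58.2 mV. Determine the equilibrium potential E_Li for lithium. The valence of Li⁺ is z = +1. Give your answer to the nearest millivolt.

-14 mV

E = (58.2/z) · log₁₀([Li⁺]_out/[Li⁺]_in) with z = +1.
= (58.2/1) · log₁₀(1.01/1.77) = 58.20 · log₁₀(0.5706)
= 58.20 · (-0.2437) = -14.18 mV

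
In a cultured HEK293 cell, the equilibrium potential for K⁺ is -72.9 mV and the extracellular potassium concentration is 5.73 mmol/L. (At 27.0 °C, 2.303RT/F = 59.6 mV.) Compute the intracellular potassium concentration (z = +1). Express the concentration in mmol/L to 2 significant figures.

Nernst: E = (59.6/1) · log₁₀([out]/[in]), so log₁₀([out]/[in]) = -72.9 × 1 / 59.6 = -1.2232.
[out]/[in] = 10^(-1.2232) = 0.05982.
[in] = 5.73 / 0.05982 = 95.79 mmol/L.

96 mmol/L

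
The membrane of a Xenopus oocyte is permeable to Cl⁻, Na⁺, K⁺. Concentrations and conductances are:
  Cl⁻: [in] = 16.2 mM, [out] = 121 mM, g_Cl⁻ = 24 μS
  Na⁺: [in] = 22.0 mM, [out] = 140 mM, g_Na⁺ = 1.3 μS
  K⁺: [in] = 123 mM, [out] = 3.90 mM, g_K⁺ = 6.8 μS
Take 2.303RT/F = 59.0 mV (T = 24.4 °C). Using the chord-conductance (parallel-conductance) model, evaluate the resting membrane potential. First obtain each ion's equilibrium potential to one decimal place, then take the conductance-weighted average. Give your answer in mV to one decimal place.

-55.3 mV

E_Cl⁻ = (59.0/-1)·log₁₀(121/16.2) = -51.5 mV
E_Na⁺ = (59.0/1)·log₁₀(140/22.0) = 47.4 mV
E_K⁺ = (59.0/1)·log₁₀(3.90/123) = -88.4 mV
Vm = (Σ gᵢEᵢ)/(Σ gᵢ) = (24·-51.5 + 1.3·47.4 + 6.8·-88.4) / (24 + 1.3 + 6.8)
= -1775.50 / 32.1 = -55.31 mV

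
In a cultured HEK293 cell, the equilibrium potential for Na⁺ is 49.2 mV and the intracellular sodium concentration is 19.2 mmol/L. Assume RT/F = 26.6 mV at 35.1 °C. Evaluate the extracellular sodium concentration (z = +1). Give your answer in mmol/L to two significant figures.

120 mmol/L

Nernst: E = (26.6/1) · ln([out]/[in]), so ln([out]/[in]) = 49.2 × 1 / 26.6 = 1.8496.
[out]/[in] = e^(1.8496) = 6.357.
[out] = 6.357 × 19.2 = 122.1 mmol/L.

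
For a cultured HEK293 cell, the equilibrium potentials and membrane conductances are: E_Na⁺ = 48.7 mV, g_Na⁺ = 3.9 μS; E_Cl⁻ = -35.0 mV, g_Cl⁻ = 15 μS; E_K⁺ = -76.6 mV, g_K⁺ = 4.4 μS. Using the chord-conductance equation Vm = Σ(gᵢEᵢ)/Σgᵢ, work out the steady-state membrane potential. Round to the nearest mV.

-29 mV

Σ gᵢEᵢ = 3.9·(48.7) + 15·(-35.0) + 4.4·(-76.6) = -672.11
Σ gᵢ = 3.9 + 15 + 4.4 = 23.3
Vm = -672.11 / 23.3 = -28.85 mV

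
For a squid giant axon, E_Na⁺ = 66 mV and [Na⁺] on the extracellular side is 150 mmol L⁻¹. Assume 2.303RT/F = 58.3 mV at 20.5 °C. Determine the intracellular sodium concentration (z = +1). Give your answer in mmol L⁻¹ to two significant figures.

11 mmol L⁻¹

Nernst: E = (58.3/1) · log₁₀([out]/[in]), so log₁₀([out]/[in]) = 66.0 × 1 / 58.3 = 1.1321.
[out]/[in] = 10^(1.1321) = 13.55.
[in] = 150 / 13.55 = 11.07 mmol L⁻¹.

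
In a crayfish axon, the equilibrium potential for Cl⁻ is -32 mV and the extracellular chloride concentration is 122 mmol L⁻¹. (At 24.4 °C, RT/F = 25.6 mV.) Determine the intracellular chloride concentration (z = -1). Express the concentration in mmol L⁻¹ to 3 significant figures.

Nernst: E = (25.6/-1) · ln([out]/[in]), so ln([out]/[in]) = -32.0 × -1 / 25.6 = 1.2500.
[out]/[in] = e^(1.2500) = 3.49.
[in] = 122 / 3.49 = 34.95 mmol L⁻¹.

35.0 mmol L⁻¹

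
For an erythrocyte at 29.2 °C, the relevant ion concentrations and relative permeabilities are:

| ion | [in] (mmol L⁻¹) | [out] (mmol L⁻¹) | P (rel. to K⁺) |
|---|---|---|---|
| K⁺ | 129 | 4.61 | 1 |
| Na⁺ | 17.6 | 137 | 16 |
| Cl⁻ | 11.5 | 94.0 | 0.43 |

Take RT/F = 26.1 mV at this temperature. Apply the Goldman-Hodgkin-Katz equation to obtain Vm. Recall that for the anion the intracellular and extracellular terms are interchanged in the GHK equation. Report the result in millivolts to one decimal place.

41.4 mV

Vm = 26.1 · ln[(Σ P·[cation]ₒ + Σ P·[anion]ᵢ) / (Σ P·[cation]ᵢ + Σ P·[anion]ₒ)]
Numerator = 1×4.61 + 16×137 + 0.43×11.5 = 2202
Denominator = 1×129 + 16×17.6 + 0.43×94.0 = 451
Vm = 26.1 · ln(4.8813) = 26.1 × (1.5854) = 41.38 mV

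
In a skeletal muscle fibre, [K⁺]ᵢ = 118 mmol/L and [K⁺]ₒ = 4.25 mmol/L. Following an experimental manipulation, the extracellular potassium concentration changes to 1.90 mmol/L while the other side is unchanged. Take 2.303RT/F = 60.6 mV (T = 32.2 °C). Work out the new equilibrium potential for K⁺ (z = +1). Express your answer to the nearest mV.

After the shift: [K⁺]_out = 1.90, [K⁺]_in = 118 mmol/L.
E_new = (60.6/1)·log₁₀(1.90/118) = 60.60 · (-1.7931) = -108.66 mV

-109 mV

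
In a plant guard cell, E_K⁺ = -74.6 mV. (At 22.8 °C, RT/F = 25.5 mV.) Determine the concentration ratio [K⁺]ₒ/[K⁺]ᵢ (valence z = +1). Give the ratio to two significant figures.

ln([out]/[in]) = E·z/(25.5) = -74.6 × 1 / 25.5 = -2.9255
[out]/[in] = e^(-2.9255) = 0.05364

0.054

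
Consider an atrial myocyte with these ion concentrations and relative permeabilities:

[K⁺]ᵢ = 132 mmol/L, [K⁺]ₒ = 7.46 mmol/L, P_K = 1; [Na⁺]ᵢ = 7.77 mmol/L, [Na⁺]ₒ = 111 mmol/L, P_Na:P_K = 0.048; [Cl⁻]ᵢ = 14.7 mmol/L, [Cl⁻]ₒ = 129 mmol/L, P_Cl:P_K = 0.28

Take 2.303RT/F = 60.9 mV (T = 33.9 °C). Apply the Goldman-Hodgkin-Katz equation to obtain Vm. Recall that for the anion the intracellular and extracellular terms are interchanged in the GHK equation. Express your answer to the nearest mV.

-61 mV

Vm = 60.9 · log₁₀[(Σ P·[cation]ₒ + Σ P·[anion]ᵢ) / (Σ P·[cation]ᵢ + Σ P·[anion]ₒ)]
Numerator = 1×7.46 + 0.048×111 + 0.28×14.7 = 16.9
Denominator = 1×132 + 0.048×7.77 + 0.28×129 = 168.5
Vm = 60.9 · log₁₀(0.10032) = 60.9 × (-0.9986) = -60.81 mV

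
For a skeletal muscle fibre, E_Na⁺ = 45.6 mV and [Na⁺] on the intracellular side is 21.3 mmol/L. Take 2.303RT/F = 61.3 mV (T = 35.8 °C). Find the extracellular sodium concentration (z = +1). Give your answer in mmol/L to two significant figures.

Nernst: E = (61.3/1) · log₁₀([out]/[in]), so log₁₀([out]/[in]) = 45.6 × 1 / 61.3 = 0.7439.
[out]/[in] = 10^(0.7439) = 5.545.
[out] = 5.545 × 21.3 = 118.1 mmol/L.

120 mmol/L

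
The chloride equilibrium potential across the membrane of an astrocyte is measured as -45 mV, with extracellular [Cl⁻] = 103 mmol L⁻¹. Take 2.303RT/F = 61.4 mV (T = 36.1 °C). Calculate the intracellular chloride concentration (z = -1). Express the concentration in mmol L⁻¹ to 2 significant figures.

Nernst: E = (61.4/-1) · log₁₀([out]/[in]), so log₁₀([out]/[in]) = -45.0 × -1 / 61.4 = 0.7329.
[out]/[in] = 10^(0.7329) = 5.406.
[in] = 103 / 5.406 = 19.05 mmol L⁻¹.

19 mmol L⁻¹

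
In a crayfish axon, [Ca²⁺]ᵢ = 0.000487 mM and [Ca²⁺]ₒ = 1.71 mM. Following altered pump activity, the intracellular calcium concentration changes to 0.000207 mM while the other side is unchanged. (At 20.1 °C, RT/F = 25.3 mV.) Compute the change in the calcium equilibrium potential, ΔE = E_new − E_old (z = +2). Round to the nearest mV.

11 mV

E_old = (25.3/2)·ln(1.71/0.000487) = 103.27 mV
E_new = (25.3/2)·ln(1.71/0.000207) = 114.09 mV
ΔE = 114.09 − (103.27) = 10.82 mV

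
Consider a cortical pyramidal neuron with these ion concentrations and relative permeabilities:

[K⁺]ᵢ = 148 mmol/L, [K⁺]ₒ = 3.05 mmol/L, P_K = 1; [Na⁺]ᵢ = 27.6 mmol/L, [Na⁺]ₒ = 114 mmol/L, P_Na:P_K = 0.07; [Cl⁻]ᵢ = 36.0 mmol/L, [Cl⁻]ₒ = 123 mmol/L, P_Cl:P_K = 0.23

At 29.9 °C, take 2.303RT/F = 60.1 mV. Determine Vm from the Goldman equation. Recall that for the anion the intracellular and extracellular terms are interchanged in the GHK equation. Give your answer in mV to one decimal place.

-58.0 mV

Vm = 60.1 · log₁₀[(Σ P·[cation]ₒ + Σ P·[anion]ᵢ) / (Σ P·[cation]ᵢ + Σ P·[anion]ₒ)]
Numerator = 1×3.05 + 0.07×114 + 0.23×36.0 = 19.31
Denominator = 1×148 + 0.07×27.6 + 0.23×123 = 178.2
Vm = 60.1 · log₁₀(0.10835) = 60.1 × (-0.9652) = -58.01 mV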